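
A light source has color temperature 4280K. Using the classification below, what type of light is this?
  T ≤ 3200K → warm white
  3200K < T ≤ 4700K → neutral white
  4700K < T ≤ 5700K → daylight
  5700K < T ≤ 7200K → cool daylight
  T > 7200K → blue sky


Temperature: 4280K
3200K < 4280K ≤ 4700K → neutral white
Classification: neutral white


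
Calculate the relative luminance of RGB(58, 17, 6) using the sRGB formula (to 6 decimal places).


Linearize each channel (sRGB transfer function): c = v/255; c_lin = c/12.92 if c ≤ 0.04045, else ((c+0.055)/1.055)^2.4
  R: 58/255 ≈ 0.227451 > 0.04045 → ((0.227451+0.055)/1.055)^2.4 ≈ 0.042311
  G: 17/255 ≈ 0.066667 > 0.04045 → ((0.066667+0.055)/1.055)^2.4 ≈ 0.005605
  B: 6/255 ≈ 0.023529 ≤ 0.04045 → 0.023529/12.92 ≈ 0.001821
R_lin = 0.042311, G_lin = 0.005605, B_lin = 0.001821
L = 0.2126×R + 0.7152×G + 0.0722×B
L = 0.2126×0.042311 + 0.7152×0.005605 + 0.0722×0.001821
L ≈ 0.013136


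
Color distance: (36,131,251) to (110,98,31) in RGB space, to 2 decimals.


d = √[(R₁-R₂)² + (G₁-G₂)² + (B₁-B₂)²]
d = √[(36-110)² + (131-98)² + (251-31)²]
d = √[5476 + 1089 + 48400]
d = √54965
d ≈ 234.45


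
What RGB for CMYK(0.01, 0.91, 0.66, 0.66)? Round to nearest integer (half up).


R = 255 × (1-C) × (1-K) = 255 × 0.99 × 0.34 = 85.833 → 86
G = 255 × (1-M) × (1-K) = 255 × 0.09 × 0.34 = 7.803 → 8
B = 255 × (1-Y) × (1-K) = 255 × 0.34 × 0.34 = 29.478 → 29
= RGB(86, 8, 29)


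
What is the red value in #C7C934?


Color: #C7C934
R = C7 = 199
G = C9 = 201
B = 34 = 52
Red = 199


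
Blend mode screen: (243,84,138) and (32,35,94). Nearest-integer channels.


Screen: C = 255 - (255-A)×(255-B)/255, rounded to nearest integer
R: 255 - (255-243)×(255-32)/255 = 255 - 2676/255 ≈ 255 - 10.494 = 244.506 → 245
G: 255 - (255-84)×(255-35)/255 = 255 - 37620/255 ≈ 255 - 147.529 = 107.471 → 107
B: 255 - (255-138)×(255-94)/255 = 255 - 18837/255 ≈ 255 - 73.871 = 181.129 → 181
= RGB(245, 107, 181)


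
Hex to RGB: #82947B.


82 → 130 (R)
94 → 148 (G)
7B → 123 (B)
= RGB(130, 148, 123)


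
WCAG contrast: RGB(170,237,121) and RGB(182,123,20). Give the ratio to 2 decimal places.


Linearize each sRGB channel c=v/255: c/12.92 if c ≤ 0.04045 else ((c+0.055)/1.055)^2.4
L = 0.2126×R_lin + 0.7152×G_lin + 0.0722×B_lin
Color 1 (170,237,121):
  R=170: 170/255≈0.6667 > 0.04045 → ((0.6667+0.055)/1.055)^2.4 ≈ 0.40198
  G=237: 237/255≈0.9294 > 0.04045 → ((0.9294+0.055)/1.055)^2.4 ≈ 0.84687
  B=121: 121/255≈0.4745 > 0.04045 → ((0.4745+0.055)/1.055)^2.4 ≈ 0.19120
  L1 = 0.2126×0.40198 + 0.7152×0.84687 + 0.0722×0.19120 ≈ 0.70495
Color 2 (182,123,20):
  R=182: 182/255≈0.7137 > 0.04045 → ((0.7137+0.055)/1.055)^2.4 ≈ 0.46778
  G=123: 123/255≈0.4824 > 0.04045 → ((0.4824+0.055)/1.055)^2.4 ≈ 0.19807
  B=20: 20/255≈0.0784 > 0.04045 → ((0.0784+0.055)/1.055)^2.4 ≈ 0.00700
  L2 = 0.2126×0.46778 + 0.7152×0.19807 + 0.0722×0.00700 ≈ 0.24162
Lighter = 0.70495, Darker = 0.24162
Ratio = (L_lighter + 0.05) / (L_darker + 0.05)
Ratio = (0.70495 + 0.05) / (0.24162 + 0.05) = 0.75495 / 0.29162 ≈ 2.5889
Ratio ≈ 2.59:1


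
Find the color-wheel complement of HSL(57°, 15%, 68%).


Complement = opposite side of color wheel = hue + 180°
H' = (57 + 180) mod 360 = 237°
S and L unchanged.
= HSL(237°, 15%, 68%)


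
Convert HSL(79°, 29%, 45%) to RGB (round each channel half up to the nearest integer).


H=79°, S=0.29, L=0.45
C = (1-|2L-1|)×S = (1-|-0.10|)×0.29 = 0.261
H' = H/60 = 79/60 ≈ 1.3167; X = C×(1-|H' mod 2 - 1|) = 0.17835
m = L - C/2 = 0.45 - 0.1305 = 0.3195
Sector ⌊H'⌋ = 1 → (R',G',B') = (0.17835, 0.261, 0.0)
RGB = ((R'+m)×255, (G'+m)×255, (B'+m)×255) = (126.95175, 148.0275, 81.4725)
Round half up → RGB(127, 148, 81)


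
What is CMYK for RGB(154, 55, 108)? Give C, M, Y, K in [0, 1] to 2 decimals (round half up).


R'=154/255≈0.6039, G'=55/255≈0.2157, B'=108/255≈0.4235
K = 1 - max(R',G',B') = 1 - 154/255 = 101/255 = 0.39607… → 0.40
(1-R'-K)/(1-K) simplifies to (max-R)/max with max = 154:
C = (154-154)/154 = 0/154 = 0 → 0.00
M = (154-55)/154 = 99/154 = 0.64285… → 0.64
Y = (154-108)/154 = 46/154 = 0.29870… → 0.30
= CMYK(0.00, 0.64, 0.30, 0.40)


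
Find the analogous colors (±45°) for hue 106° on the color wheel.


Base hue: 106°
Left analog: (106 - 45) mod 360 = 61°
Right analog: (106 + 45) mod 360 = 151°
Analogous hues = 61° and 151°


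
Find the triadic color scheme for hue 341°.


Triadic: equally spaced at 120° intervals
H1 = 341°
H2 = (341 + 120) mod 360 = 101°
H3 = (341 + 240) mod 360 = 221°
Triadic = 341°, 101°, 221°


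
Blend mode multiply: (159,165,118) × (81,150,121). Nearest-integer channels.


Multiply: C = A×B/255, rounded to nearest integer
R: 159×81/255 = 12879/255 ≈ 50.506 → 51
G: 165×150/255 = 24750/255 ≈ 97.059 → 97
B: 118×121/255 = 14278/255 ≈ 55.992 → 56
= RGB(51, 97, 56)


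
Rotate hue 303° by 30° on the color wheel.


New hue = (H + rotation) mod 360
New hue = (303 + 30) mod 360
= 333 mod 360
= 333°


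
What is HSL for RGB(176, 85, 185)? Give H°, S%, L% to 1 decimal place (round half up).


Normalize: R'=176/255≈0.6902, G'=85/255≈0.3333, B'=185/255≈0.7255
Max=185/255, Min=85/255, Δ=Max-Min=100/255
L = (Max+Min)/2 = (185+85)/510 = 270/510 = 0.52941… → L = 52.9%
L > 0.5 → S = Δ/(2-Max-Min) = 100/(510-185-85) = 100/240 = 0.41666… → S = 41.7%
(the 1/255 factors cancel in S and H, so raw channel differences can be used)
Max is B' → H = 60 × ((R-G)/Δ + 4) = 60 × ((176-85)/100 + 4)
  91/100 + 4 = 0.91 + 4 = 4.91
  H = 60 × 4.91 = 294.6° → H = 294.6°
= HSL(294.6°, 41.7%, 52.9%)


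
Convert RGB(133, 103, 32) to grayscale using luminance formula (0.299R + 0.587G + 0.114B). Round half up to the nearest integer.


Gray = 0.299×R + 0.587×G + 0.114×B
Gray = 0.299×133 + 0.587×103 + 0.114×32
Gray = 39.767 + 60.461 + 3.648
Gray = 103.876 → round half up → 104
Gray = 104


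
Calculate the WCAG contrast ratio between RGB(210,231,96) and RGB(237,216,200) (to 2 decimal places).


Linearize each sRGB channel c=v/255: c/12.92 if c ≤ 0.04045 else ((c+0.055)/1.055)^2.4
L = 0.2126×R_lin + 0.7152×G_lin + 0.0722×B_lin
Color 1 (210,231,96):
  R=210: 210/255≈0.8235 > 0.04045 → ((0.8235+0.055)/1.055)^2.4 ≈ 0.64448
  G=231: 231/255≈0.9059 > 0.04045 → ((0.9059+0.055)/1.055)^2.4 ≈ 0.79910
  B=96: 96/255≈0.3765 > 0.04045 → ((0.3765+0.055)/1.055)^2.4 ≈ 0.11697
  L1 = 0.2126×0.64448 + 0.7152×0.79910 + 0.0722×0.11697 ≈ 0.71698
Color 2 (237,216,200):
  R=237: 237/255≈0.9294 > 0.04045 → ((0.9294+0.055)/1.055)^2.4 ≈ 0.84687
  G=216: 216/255≈0.8471 > 0.04045 → ((0.8471+0.055)/1.055)^2.4 ≈ 0.68669
  B=200: 200/255≈0.7843 > 0.04045 → ((0.7843+0.055)/1.055)^2.4 ≈ 0.57758
  L2 = 0.2126×0.84687 + 0.7152×0.68669 + 0.0722×0.57758 ≈ 0.71286
Lighter = 0.71698, Darker = 0.71286
Ratio = (L_lighter + 0.05) / (L_darker + 0.05)
Ratio = (0.71698 + 0.05) / (0.71286 + 0.05) = 0.76698 / 0.76286 ≈ 1.0054
Ratio ≈ 1.01:1


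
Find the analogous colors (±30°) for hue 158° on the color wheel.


Base hue: 158°
Left analog: (158 - 30) mod 360 = 128°
Right analog: (158 + 30) mod 360 = 188°
Analogous hues = 128° and 188°


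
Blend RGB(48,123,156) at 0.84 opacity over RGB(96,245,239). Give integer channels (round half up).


C = α×F + (1-α)×B, with 1-α = 0.16
R: 0.84×48 + 0.16×96 = 40.32 + 15.36 = 55.68 → 56
G: 0.84×123 + 0.16×245 = 103.32 + 39.20 = 142.52 → 143
B: 0.84×156 + 0.16×239 = 131.04 + 38.24 = 169.28 → 169
= RGB(56, 143, 169)


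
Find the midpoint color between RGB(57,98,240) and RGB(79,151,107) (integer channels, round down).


Midpoint: each channel = ⌊(C₁+C₂)/2⌋
R: ⌊(57+79)/2⌋ = 68
G: ⌊(98+151)/2⌋ = 124
B: ⌊(240+107)/2⌋ = 173
= RGB(68, 124, 173)


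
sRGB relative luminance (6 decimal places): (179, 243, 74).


Linearize each channel (sRGB transfer function): c = v/255; c_lin = c/12.92 if c ≤ 0.04045, else ((c+0.055)/1.055)^2.4
  R: 179/255 ≈ 0.701961 > 0.04045 → ((0.701961+0.055)/1.055)^2.4 ≈ 0.450786
  G: 243/255 ≈ 0.952941 > 0.04045 → ((0.952941+0.055)/1.055)^2.4 ≈ 0.896269
  B: 74/255 ≈ 0.290196 > 0.04045 → ((0.290196+0.055)/1.055)^2.4 ≈ 0.068478
R_lin = 0.450786, G_lin = 0.896269, B_lin = 0.068478
L = 0.2126×R + 0.7152×G + 0.0722×B
L = 0.2126×0.450786 + 0.7152×0.896269 + 0.0722×0.068478
L ≈ 0.741793


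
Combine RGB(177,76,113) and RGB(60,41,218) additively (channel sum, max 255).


Additive: each channel = min(255, C₁+C₂)
R: 177+60 = 237 → 237
G: 76+41 = 117 → 117
B: 113+218 = 331 → 255
= RGB(237, 117, 255)


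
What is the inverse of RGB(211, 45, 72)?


Invert: (255-R, 255-G, 255-B)
R: 255-211 = 44
G: 255-45 = 210
B: 255-72 = 183
= RGB(44, 210, 183)


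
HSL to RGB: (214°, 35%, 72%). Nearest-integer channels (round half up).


H=214°, S=0.35, L=0.72
C = (1-|2L-1|)×S = (1-|0.44|)×0.35 = 0.196
H' = H/60 = 214/60 ≈ 3.5667; X = C×(1-|H' mod 2 - 1|) ≈ 0.0849
m = L - C/2 = 0.72 - 0.098 = 0.622
Sector ⌊H'⌋ = 3 → (R',G',B') = (0.0, ≈0.0849, 0.196)
RGB = ((R'+m)×255, (G'+m)×255, (B'+m)×255) = (158.61, 180.268, 208.59)
Round half up → RGB(159, 180, 209)


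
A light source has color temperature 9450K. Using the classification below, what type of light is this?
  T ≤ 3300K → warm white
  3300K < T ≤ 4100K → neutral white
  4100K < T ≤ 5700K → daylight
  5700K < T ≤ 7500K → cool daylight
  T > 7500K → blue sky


Temperature: 9450K
9450K > 7500K → blue sky
Classification: blue sky


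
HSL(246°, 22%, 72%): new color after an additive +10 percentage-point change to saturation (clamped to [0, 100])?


Original S = 22%
Adjustment = +10 percentage points
New S = 22 + (10) = 32
Clamp to [0, 100] → 32
= HSL(246°, 32%, 72%)


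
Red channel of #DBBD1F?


Color: #DBBD1F
R = DB = 219
G = BD = 189
B = 1F = 31
Red = 219


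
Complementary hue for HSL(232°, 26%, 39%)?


Complement = opposite side of color wheel = hue + 180°
H' = (232 + 180) mod 360 = 52°
S and L unchanged.
= HSL(52°, 26%, 39%)


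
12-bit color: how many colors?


Colors = 2^bits = 2^12
= 4,096 colors


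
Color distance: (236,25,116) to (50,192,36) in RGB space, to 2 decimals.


d = √[(R₁-R₂)² + (G₁-G₂)² + (B₁-B₂)²]
d = √[(236-50)² + (25-192)² + (116-36)²]
d = √[34596 + 27889 + 6400]
d = √68885
d ≈ 262.46


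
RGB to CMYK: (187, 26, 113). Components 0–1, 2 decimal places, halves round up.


R'=187/255≈0.7333, G'=26/255≈0.1020, B'=113/255≈0.4431
K = 1 - max(R',G',B') = 1 - 187/255 = 68/255 = 0.26666… → 0.27
(1-R'-K)/(1-K) simplifies to (max-R)/max with max = 187:
C = (187-187)/187 = 0/187 = 0 → 0.00
M = (187-26)/187 = 161/187 = 0.86096… → 0.86
Y = (187-113)/187 = 74/187 = 0.39572… → 0.40
= CMYK(0.00, 0.86, 0.40, 0.27)


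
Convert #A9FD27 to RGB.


A9 → 169 (R)
FD → 253 (G)
27 → 39 (B)
= RGB(169, 253, 39)


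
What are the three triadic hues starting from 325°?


Triadic: equally spaced at 120° intervals
H1 = 325°
H2 = (325 + 120) mod 360 = 85°
H3 = (325 + 240) mod 360 = 205°
Triadic = 325°, 85°, 205°


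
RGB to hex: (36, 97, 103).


R = 36 → 24 (hex)
G = 97 → 61 (hex)
B = 103 → 67 (hex)
Hex = #246167


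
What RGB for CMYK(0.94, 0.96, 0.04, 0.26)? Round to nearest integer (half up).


R = 255 × (1-C) × (1-K) = 255 × 0.06 × 0.74 = 11.322 → 11
G = 255 × (1-M) × (1-K) = 255 × 0.04 × 0.74 = 7.548 → 8
B = 255 × (1-Y) × (1-K) = 255 × 0.96 × 0.74 = 181.152 → 181
= RGB(11, 8, 181)


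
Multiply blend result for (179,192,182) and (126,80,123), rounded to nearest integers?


Multiply: C = A×B/255, rounded to nearest integer
R: 179×126/255 = 22554/255 ≈ 88.447 → 88
G: 192×80/255 = 15360/255 ≈ 60.235 → 60
B: 182×123/255 = 22386/255 ≈ 87.788 → 88
= RGB(88, 60, 88)


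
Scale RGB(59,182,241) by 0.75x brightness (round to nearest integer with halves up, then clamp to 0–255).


Multiply each channel by 0.75, round half up, clamp to [0, 255]
R: 59×0.75 = 44.25 → round → 44
G: 182×0.75 = 136.5 → round → 137
B: 241×0.75 = 180.75 → round → 181
= RGB(44, 137, 181)


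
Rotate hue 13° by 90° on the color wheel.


New hue = (H + rotation) mod 360
New hue = (13 + 90) mod 360
= 103 mod 360
= 103°


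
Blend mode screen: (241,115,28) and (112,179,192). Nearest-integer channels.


Screen: C = 255 - (255-A)×(255-B)/255, rounded to nearest integer
R: 255 - (255-241)×(255-112)/255 = 255 - 2002/255 ≈ 255 - 7.851 = 247.149 → 247
G: 255 - (255-115)×(255-179)/255 = 255 - 10640/255 ≈ 255 - 41.725 = 213.275 → 213
B: 255 - (255-28)×(255-192)/255 = 255 - 14301/255 ≈ 255 - 56.082 = 198.918 → 199
= RGB(247, 213, 199)


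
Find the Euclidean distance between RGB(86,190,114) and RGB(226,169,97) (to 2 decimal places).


d = √[(R₁-R₂)² + (G₁-G₂)² + (B₁-B₂)²]
d = √[(86-226)² + (190-169)² + (114-97)²]
d = √[19600 + 441 + 289]
d = √20330
d ≈ 142.58


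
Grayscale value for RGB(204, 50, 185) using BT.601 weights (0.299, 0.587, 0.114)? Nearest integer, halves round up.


Gray = 0.299×R + 0.587×G + 0.114×B
Gray = 0.299×204 + 0.587×50 + 0.114×185
Gray = 60.996 + 29.350 + 21.090
Gray = 111.436 → round half up → 111
Gray = 111


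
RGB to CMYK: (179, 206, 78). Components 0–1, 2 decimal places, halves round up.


R'=179/255≈0.7020, G'=206/255≈0.8078, B'=78/255≈0.3059
K = 1 - max(R',G',B') = 1 - 206/255 = 49/255 = 0.19215… → 0.19
(1-R'-K)/(1-K) simplifies to (max-R)/max with max = 206:
C = (206-179)/206 = 27/206 = 0.13106… → 0.13
M = (206-206)/206 = 0/206 = 0 → 0.00
Y = (206-78)/206 = 128/206 = 0.62135… → 0.62
= CMYK(0.13, 0.00, 0.62, 0.19)


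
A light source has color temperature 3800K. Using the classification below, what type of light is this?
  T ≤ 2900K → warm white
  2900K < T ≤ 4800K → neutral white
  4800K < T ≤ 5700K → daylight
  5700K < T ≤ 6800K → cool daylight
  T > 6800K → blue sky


Temperature: 3800K
2900K < 3800K ≤ 4800K → neutral white
Classification: neutral white


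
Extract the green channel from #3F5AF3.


Color: #3F5AF3
R = 3F = 63
G = 5A = 90
B = F3 = 243
Green = 90


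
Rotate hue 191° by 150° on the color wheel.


New hue = (H + rotation) mod 360
New hue = (191 + 150) mod 360
= 341 mod 360
= 341°


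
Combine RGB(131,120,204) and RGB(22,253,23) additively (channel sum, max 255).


Additive: each channel = min(255, C₁+C₂)
R: 131+22 = 153 → 153
G: 120+253 = 373 → 255
B: 204+23 = 227 → 227
= RGB(153, 255, 227)


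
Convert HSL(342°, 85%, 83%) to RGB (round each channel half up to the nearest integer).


H=342°, S=0.85, L=0.83
C = (1-|2L-1|)×S = (1-|0.66|)×0.85 = 0.289
H' = H/60 = 342/60 ≈ 5.7000; X = C×(1-|H' mod 2 - 1|) = 0.0867
m = L - C/2 = 0.83 - 0.1445 = 0.6855
Sector ⌊H'⌋ = 5 → (R',G',B') = (0.289, 0.0, 0.0867)
RGB = ((R'+m)×255, (G'+m)×255, (B'+m)×255) = (248.4975, 174.8025, 196.911)
Round half up → RGB(248, 175, 197)


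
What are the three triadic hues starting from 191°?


Triadic: equally spaced at 120° intervals
H1 = 191°
H2 = (191 + 120) mod 360 = 311°
H3 = (191 + 240) mod 360 = 71°
Triadic = 191°, 311°, 71°


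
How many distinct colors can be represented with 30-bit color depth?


Colors = 2^bits = 2^30
= 1,073,741,824 colors


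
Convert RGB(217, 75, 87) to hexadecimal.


R = 217 → D9 (hex)
G = 75 → 4B (hex)
B = 87 → 57 (hex)
Hex = #D94B57


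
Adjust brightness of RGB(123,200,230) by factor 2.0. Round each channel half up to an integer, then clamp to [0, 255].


Multiply each channel by 2.0, round half up, clamp to [0, 255]
R: 123×2.0 = 246
G: 200×2.0 = 400 → clamp → 255
B: 230×2.0 = 460 → clamp → 255
= RGB(246, 255, 255)


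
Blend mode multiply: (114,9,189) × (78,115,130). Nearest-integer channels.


Multiply: C = A×B/255, rounded to nearest integer
R: 114×78/255 = 8892/255 ≈ 34.871 → 35
G: 9×115/255 = 1035/255 ≈ 4.059 → 4
B: 189×130/255 = 24570/255 ≈ 96.353 → 96
= RGB(35, 4, 96)


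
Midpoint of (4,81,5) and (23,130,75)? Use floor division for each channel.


Midpoint: each channel = ⌊(C₁+C₂)/2⌋
R: ⌊(4+23)/2⌋ = 13
G: ⌊(81+130)/2⌋ = 105
B: ⌊(5+75)/2⌋ = 40
= RGB(13, 105, 40)


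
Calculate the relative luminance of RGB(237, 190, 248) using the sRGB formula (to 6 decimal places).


Linearize each channel (sRGB transfer function): c = v/255; c_lin = c/12.92 if c ≤ 0.04045, else ((c+0.055)/1.055)^2.4
  R: 237/255 ≈ 0.929412 > 0.04045 → ((0.929412+0.055)/1.055)^2.4 ≈ 0.846873
  G: 190/255 ≈ 0.745098 > 0.04045 → ((0.745098+0.055)/1.055)^2.4 ≈ 0.514918
  B: 248/255 ≈ 0.972549 > 0.04045 → ((0.972549+0.055)/1.055)^2.4 ≈ 0.938686
R_lin = 0.846873, G_lin = 0.514918, B_lin = 0.938686
L = 0.2126×R + 0.7152×G + 0.0722×B
L = 0.2126×0.846873 + 0.7152×0.514918 + 0.0722×0.938686
L ≈ 0.616087


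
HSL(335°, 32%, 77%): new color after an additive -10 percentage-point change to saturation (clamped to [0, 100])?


Original S = 32%
Adjustment = -10 percentage points
New S = 32 + (-10) = 22
Clamp to [0, 100] → 22
= HSL(335°, 22%, 77%)


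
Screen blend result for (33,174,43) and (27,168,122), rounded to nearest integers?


Screen: C = 255 - (255-A)×(255-B)/255, rounded to nearest integer
R: 255 - (255-33)×(255-27)/255 = 255 - 50616/255 ≈ 255 - 198.494 = 56.506 → 57
G: 255 - (255-174)×(255-168)/255 = 255 - 7047/255 ≈ 255 - 27.635 = 227.365 → 227
B: 255 - (255-43)×(255-122)/255 = 255 - 28196/255 ≈ 255 - 110.573 = 144.427 → 144
= RGB(57, 227, 144)


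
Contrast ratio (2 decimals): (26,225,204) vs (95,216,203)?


Linearize each sRGB channel c=v/255: c/12.92 if c ≤ 0.04045 else ((c+0.055)/1.055)^2.4
L = 0.2126×R_lin + 0.7152×G_lin + 0.0722×B_lin
Color 1 (26,225,204):
  R=26: 26/255≈0.1020 > 0.04045 → ((0.1020+0.055)/1.055)^2.4 ≈ 0.01033
  G=225: 225/255≈0.8824 > 0.04045 → ((0.8824+0.055)/1.055)^2.4 ≈ 0.75294
  B=204: 204/255≈0.8000 > 0.04045 → ((0.8000+0.055)/1.055)^2.4 ≈ 0.60383
  L1 = 0.2126×0.01033 + 0.7152×0.75294 + 0.0722×0.60383 ≈ 0.58430
Color 2 (95,216,203):
  R=95: 95/255≈0.3725 > 0.04045 → ((0.3725+0.055)/1.055)^2.4 ≈ 0.11444
  G=216: 216/255≈0.8471 > 0.04045 → ((0.8471+0.055)/1.055)^2.4 ≈ 0.68669
  B=203: 203/255≈0.7961 > 0.04045 → ((0.7961+0.055)/1.055)^2.4 ≈ 0.59720
  L2 = 0.2126×0.11444 + 0.7152×0.68669 + 0.0722×0.59720 ≈ 0.55856
Lighter = 0.58430, Darker = 0.55856
Ratio = (L_lighter + 0.05) / (L_darker + 0.05)
Ratio = (0.58430 + 0.05) / (0.55856 + 0.05) = 0.63430 / 0.60856 ≈ 1.0423
Ratio ≈ 1.04:1


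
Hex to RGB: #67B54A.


67 → 103 (R)
B5 → 181 (G)
4A → 74 (B)
= RGB(103, 181, 74)


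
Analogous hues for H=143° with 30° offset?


Base hue: 143°
Left analog: (143 - 30) mod 360 = 113°
Right analog: (143 + 30) mod 360 = 173°
Analogous hues = 113° and 173°


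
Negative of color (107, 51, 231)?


Invert: (255-R, 255-G, 255-B)
R: 255-107 = 148
G: 255-51 = 204
B: 255-231 = 24
= RGB(148, 204, 24)


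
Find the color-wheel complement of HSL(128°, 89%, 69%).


Complement = opposite side of color wheel = hue + 180°
H' = (128 + 180) mod 360 = 308°
S and L unchanged.
= HSL(308°, 89%, 69%)


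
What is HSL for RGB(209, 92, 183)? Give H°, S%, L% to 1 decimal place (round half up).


Normalize: R'=209/255≈0.8196, G'=92/255≈0.3608, B'=183/255≈0.7176
Max=209/255, Min=92/255, Δ=Max-Min=117/255
L = (Max+Min)/2 = (209+92)/510 = 301/510 = 0.59019… → L = 59.0%
L > 0.5 → S = Δ/(2-Max-Min) = 117/(510-209-92) = 117/209 = 0.55980… → S = 56.0%
(the 1/255 factors cancel in S and H, so raw channel differences can be used)
Max is R' → H = 60 × (((G-B)/Δ) mod 6) = 60 × (((92-183)/117) mod 6)
  (-91)/117 = -0.7777…; negative, so add 6 → 5.2222…
  H = 60 × 5.2222… = 313.333…° → H = 313.3°
= HSL(313.3°, 56.0%, 59.0%)


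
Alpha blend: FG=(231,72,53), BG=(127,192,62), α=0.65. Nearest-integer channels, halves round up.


C = α×F + (1-α)×B, with 1-α = 0.35
R: 0.65×231 + 0.35×127 = 150.15 + 44.45 = 194.60 → 195
G: 0.65×72 + 0.35×192 = 46.80 + 67.20 = 114.00 → 114
B: 0.65×53 + 0.35×62 = 34.45 + 21.70 = 56.15 → 56
= RGB(195, 114, 56)


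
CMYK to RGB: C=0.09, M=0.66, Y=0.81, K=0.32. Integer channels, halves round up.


R = 255 × (1-C) × (1-K) = 255 × 0.91 × 0.68 = 157.794 → 158
G = 255 × (1-M) × (1-K) = 255 × 0.34 × 0.68 = 58.956 → 59
B = 255 × (1-Y) × (1-K) = 255 × 0.19 × 0.68 = 32.946 → 33
= RGB(158, 59, 33)


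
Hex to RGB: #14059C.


14 → 20 (R)
05 → 5 (G)
9C → 156 (B)
= RGB(20, 5, 156)


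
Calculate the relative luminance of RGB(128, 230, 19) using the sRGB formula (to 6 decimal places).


Linearize each channel (sRGB transfer function): c = v/255; c_lin = c/12.92 if c ≤ 0.04045, else ((c+0.055)/1.055)^2.4
  R: 128/255 ≈ 0.501961 > 0.04045 → ((0.501961+0.055)/1.055)^2.4 ≈ 0.215861
  G: 230/255 ≈ 0.901961 > 0.04045 → ((0.901961+0.055)/1.055)^2.4 ≈ 0.791298
  B: 19/255 ≈ 0.074510 > 0.04045 → ((0.074510+0.055)/1.055)^2.4 ≈ 0.006512
R_lin = 0.215861, G_lin = 0.791298, B_lin = 0.006512
L = 0.2126×R + 0.7152×G + 0.0722×B
L = 0.2126×0.215861 + 0.7152×0.791298 + 0.0722×0.006512
L ≈ 0.612298


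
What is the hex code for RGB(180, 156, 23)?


R = 180 → B4 (hex)
G = 156 → 9C (hex)
B = 23 → 17 (hex)
Hex = #B49C17


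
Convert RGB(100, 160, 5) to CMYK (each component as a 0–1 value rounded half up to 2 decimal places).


R'=100/255≈0.3922, G'=160/255≈0.6275, B'=5/255≈0.0196
K = 1 - max(R',G',B') = 1 - 160/255 = 95/255 = 0.37254… → 0.37
(1-R'-K)/(1-K) simplifies to (max-R)/max with max = 160:
C = (160-100)/160 = 60/160 = 0.375 → 0.38
M = (160-160)/160 = 0/160 = 0 → 0.00
Y = (160-5)/160 = 155/160 = 0.96875 → 0.97
= CMYK(0.38, 0.00, 0.97, 0.37)


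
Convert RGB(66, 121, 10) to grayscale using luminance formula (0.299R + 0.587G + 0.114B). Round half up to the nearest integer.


Gray = 0.299×R + 0.587×G + 0.114×B
Gray = 0.299×66 + 0.587×121 + 0.114×10
Gray = 19.734 + 71.027 + 1.140
Gray = 91.901 → round half up → 92
Gray = 92


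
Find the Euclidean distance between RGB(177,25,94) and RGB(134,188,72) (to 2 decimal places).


d = √[(R₁-R₂)² + (G₁-G₂)² + (B₁-B₂)²]
d = √[(177-134)² + (25-188)² + (94-72)²]
d = √[1849 + 26569 + 484]
d = √28902
d ≈ 170.01


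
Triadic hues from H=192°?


Triadic: equally spaced at 120° intervals
H1 = 192°
H2 = (192 + 120) mod 360 = 312°
H3 = (192 + 240) mod 360 = 72°
Triadic = 192°, 312°, 72°


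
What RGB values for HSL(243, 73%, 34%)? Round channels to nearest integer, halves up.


H=243°, S=0.73, L=0.34
C = (1-|2L-1|)×S = (1-|-0.32|)×0.73 = 0.4964
H' = H/60 = 243/60 ≈ 4.0500; X = C×(1-|H' mod 2 - 1|) = 0.02482
m = L - C/2 = 0.34 - 0.2482 = 0.0918
Sector ⌊H'⌋ = 4 → (R',G',B') = (0.02482, 0.0, 0.4964)
RGB = ((R'+m)×255, (G'+m)×255, (B'+m)×255) = (29.7381, 23.409, 149.991)
Round half up → RGB(30, 23, 150)


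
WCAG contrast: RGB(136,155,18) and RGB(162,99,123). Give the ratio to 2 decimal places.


Linearize each sRGB channel c=v/255: c/12.92 if c ≤ 0.04045 else ((c+0.055)/1.055)^2.4
L = 0.2126×R_lin + 0.7152×G_lin + 0.0722×B_lin
Color 1 (136,155,18):
  R=136: 136/255≈0.5333 > 0.04045 → ((0.5333+0.055)/1.055)^2.4 ≈ 0.24620
  G=155: 155/255≈0.6078 > 0.04045 → ((0.6078+0.055)/1.055)^2.4 ≈ 0.32778
  B=18: 18/255≈0.0706 > 0.04045 → ((0.0706+0.055)/1.055)^2.4 ≈ 0.00605
  L1 = 0.2126×0.24620 + 0.7152×0.32778 + 0.0722×0.00605 ≈ 0.28721
Color 2 (162,99,123):
  R=162: 162/255≈0.6353 > 0.04045 → ((0.6353+0.055)/1.055)^2.4 ≈ 0.36131
  G=99: 99/255≈0.3882 > 0.04045 → ((0.3882+0.055)/1.055)^2.4 ≈ 0.12477
  B=123: 123/255≈0.4824 > 0.04045 → ((0.4824+0.055)/1.055)^2.4 ≈ 0.19807
  L2 = 0.2126×0.36131 + 0.7152×0.12477 + 0.0722×0.19807 ≈ 0.18035
Lighter = 0.28721, Darker = 0.18035
Ratio = (L_lighter + 0.05) / (L_darker + 0.05)
Ratio = (0.28721 + 0.05) / (0.18035 + 0.05) = 0.33721 / 0.23035 ≈ 1.4639
Ratio ≈ 1.46:1


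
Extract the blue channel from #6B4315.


Color: #6B4315
R = 6B = 107
G = 43 = 67
B = 15 = 21
Blue = 21


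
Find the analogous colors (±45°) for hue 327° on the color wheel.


Base hue: 327°
Left analog: (327 - 45) mod 360 = 282°
Right analog: (327 + 45) mod 360 = 12°
Analogous hues = 282° and 12°


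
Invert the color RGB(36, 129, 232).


Invert: (255-R, 255-G, 255-B)
R: 255-36 = 219
G: 255-129 = 126
B: 255-232 = 23
= RGB(219, 126, 23)


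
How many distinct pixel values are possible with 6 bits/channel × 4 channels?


Total bits = 6 bits/channel × 4 channels = 24 bits
Distinct pixel values = 2^24
= 16,777,216 pixel values


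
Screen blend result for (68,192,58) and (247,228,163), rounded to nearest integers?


Screen: C = 255 - (255-A)×(255-B)/255, rounded to nearest integer
R: 255 - (255-68)×(255-247)/255 = 255 - 1496/255 ≈ 255 - 5.867 = 249.133 → 249
G: 255 - (255-192)×(255-228)/255 = 255 - 1701/255 ≈ 255 - 6.671 = 248.329 → 248
B: 255 - (255-58)×(255-163)/255 = 255 - 18124/255 ≈ 255 - 71.075 = 183.925 → 184
= RGB(249, 248, 184)


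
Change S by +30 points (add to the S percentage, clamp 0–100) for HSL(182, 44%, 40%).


Original S = 44%
Adjustment = +30 percentage points
New S = 44 + (30) = 74
Clamp to [0, 100] → 74
= HSL(182°, 74%, 40%)


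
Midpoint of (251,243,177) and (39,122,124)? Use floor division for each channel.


Midpoint: each channel = ⌊(C₁+C₂)/2⌋
R: ⌊(251+39)/2⌋ = 145
G: ⌊(243+122)/2⌋ = 182
B: ⌊(177+124)/2⌋ = 150
= RGB(145, 182, 150)


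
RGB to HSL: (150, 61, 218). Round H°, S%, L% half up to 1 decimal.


Normalize: R'=150/255≈0.5882, G'=61/255≈0.2392, B'=218/255≈0.8549
Max=218/255, Min=61/255, Δ=Max-Min=157/255
L = (Max+Min)/2 = (218+61)/510 = 279/510 = 0.54705… → L = 54.7%
L > 0.5 → S = Δ/(2-Max-Min) = 157/(510-218-61) = 157/231 = 0.67965… → S = 68.0%
(the 1/255 factors cancel in S and H, so raw channel differences can be used)
Max is B' → H = 60 × ((R-G)/Δ + 4) = 60 × ((150-61)/157 + 4)
  89/157 + 4 = 0.5668… + 4 = 4.5668…
  H = 60 × 4.5668… = 274.012…° → H = 274.0°
= HSL(274.0°, 68.0%, 54.7%)


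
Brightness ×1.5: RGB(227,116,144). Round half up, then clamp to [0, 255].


Multiply each channel by 1.5, round half up, clamp to [0, 255]
R: 227×1.5 = 340.5 → round → 341 → clamp → 255
G: 116×1.5 = 174
B: 144×1.5 = 216
= RGB(255, 174, 216)


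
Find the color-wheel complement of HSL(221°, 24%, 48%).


Complement = opposite side of color wheel = hue + 180°
H' = (221 + 180) mod 360 = 41°
S and L unchanged.
= HSL(41°, 24%, 48%)


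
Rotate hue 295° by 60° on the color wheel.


New hue = (H + rotation) mod 360
New hue = (295 + 60) mod 360
= 355 mod 360
= 355°


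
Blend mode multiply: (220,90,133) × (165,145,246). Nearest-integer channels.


Multiply: C = A×B/255, rounded to nearest integer
R: 220×165/255 = 36300/255 ≈ 142.353 → 142
G: 90×145/255 = 13050/255 ≈ 51.176 → 51
B: 133×246/255 = 32718/255 ≈ 128.306 → 128
= RGB(142, 51, 128)


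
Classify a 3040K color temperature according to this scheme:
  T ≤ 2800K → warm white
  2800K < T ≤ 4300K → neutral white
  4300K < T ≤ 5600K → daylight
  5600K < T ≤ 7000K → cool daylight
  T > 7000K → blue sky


Temperature: 3040K
2800K < 3040K ≤ 4300K → neutral white
Classification: neutral white


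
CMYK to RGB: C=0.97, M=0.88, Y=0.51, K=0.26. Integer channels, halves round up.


R = 255 × (1-C) × (1-K) = 255 × 0.03 × 0.74 = 5.661 → 6
G = 255 × (1-M) × (1-K) = 255 × 0.12 × 0.74 = 22.644 → 23
B = 255 × (1-Y) × (1-K) = 255 × 0.49 × 0.74 = 92.463 → 92
= RGB(6, 23, 92)


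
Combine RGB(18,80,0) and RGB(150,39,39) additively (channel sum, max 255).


Additive: each channel = min(255, C₁+C₂)
R: 18+150 = 168 → 168
G: 80+39 = 119 → 119
B: 0+39 = 39 → 39
= RGB(168, 119, 39)


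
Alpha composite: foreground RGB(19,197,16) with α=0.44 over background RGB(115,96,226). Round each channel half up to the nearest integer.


C = α×F + (1-α)×B, with 1-α = 0.56
R: 0.44×19 + 0.56×115 = 8.36 + 64.40 = 72.76 → 73
G: 0.44×197 + 0.56×96 = 86.68 + 53.76 = 140.44 → 140
B: 0.44×16 + 0.56×226 = 7.04 + 126.56 = 133.60 → 134
= RGB(73, 140, 134)


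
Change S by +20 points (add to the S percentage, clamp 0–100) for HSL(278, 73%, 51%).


Original S = 73%
Adjustment = +20 percentage points
New S = 73 + (20) = 93
Clamp to [0, 100] → 93
= HSL(278°, 93%, 51%)


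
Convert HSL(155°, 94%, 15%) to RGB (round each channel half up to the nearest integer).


H=155°, S=0.94, L=0.15
C = (1-|2L-1|)×S = (1-|-0.70|)×0.94 = 0.282
H' = H/60 = 155/60 ≈ 2.5833; X = C×(1-|H' mod 2 - 1|) = 0.1645
m = L - C/2 = 0.15 - 0.141 = 0.009
Sector ⌊H'⌋ = 2 → (R',G',B') = (0.0, 0.282, 0.1645)
RGB = ((R'+m)×255, (G'+m)×255, (B'+m)×255) = (2.295, 74.205, 44.2425)
Round half up → RGB(2, 74, 44)


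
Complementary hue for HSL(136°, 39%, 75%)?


Complement = opposite side of color wheel = hue + 180°
H' = (136 + 180) mod 360 = 316°
S and L unchanged.
= HSL(316°, 39%, 75%)


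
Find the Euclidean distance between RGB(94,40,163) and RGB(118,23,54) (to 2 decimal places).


d = √[(R₁-R₂)² + (G₁-G₂)² + (B₁-B₂)²]
d = √[(94-118)² + (40-23)² + (163-54)²]
d = √[576 + 289 + 11881]
d = √12746
d ≈ 112.90


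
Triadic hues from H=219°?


Triadic: equally spaced at 120° intervals
H1 = 219°
H2 = (219 + 120) mod 360 = 339°
H3 = (219 + 240) mod 360 = 99°
Triadic = 219°, 339°, 99°


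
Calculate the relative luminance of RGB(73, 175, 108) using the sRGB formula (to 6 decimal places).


Linearize each channel (sRGB transfer function): c = v/255; c_lin = c/12.92 if c ≤ 0.04045, else ((c+0.055)/1.055)^2.4
  R: 73/255 ≈ 0.286275 > 0.04045 → ((0.286275+0.055)/1.055)^2.4 ≈ 0.066626
  G: 175/255 ≈ 0.686275 > 0.04045 → ((0.686275+0.055)/1.055)^2.4 ≈ 0.428690
  B: 108/255 ≈ 0.423529 > 0.04045 → ((0.423529+0.055)/1.055)^2.4 ≈ 0.149960
R_lin = 0.066626, G_lin = 0.428690, B_lin = 0.149960
L = 0.2126×R + 0.7152×G + 0.0722×B
L = 0.2126×0.066626 + 0.7152×0.428690 + 0.0722×0.149960
L ≈ 0.331591


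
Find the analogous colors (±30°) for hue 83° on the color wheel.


Base hue: 83°
Left analog: (83 - 30) mod 360 = 53°
Right analog: (83 + 30) mod 360 = 113°
Analogous hues = 53° and 113°


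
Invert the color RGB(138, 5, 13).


Invert: (255-R, 255-G, 255-B)
R: 255-138 = 117
G: 255-5 = 250
B: 255-13 = 242
= RGB(117, 250, 242)


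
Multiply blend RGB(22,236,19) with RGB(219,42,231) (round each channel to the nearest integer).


Multiply: C = A×B/255, rounded to nearest integer
R: 22×219/255 = 4818/255 ≈ 18.894 → 19
G: 236×42/255 = 9912/255 ≈ 38.871 → 39
B: 19×231/255 = 4389/255 ≈ 17.212 → 17
= RGB(19, 39, 17)


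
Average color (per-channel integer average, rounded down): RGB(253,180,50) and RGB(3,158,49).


Midpoint: each channel = ⌊(C₁+C₂)/2⌋
R: ⌊(253+3)/2⌋ = 128
G: ⌊(180+158)/2⌋ = 169
B: ⌊(50+49)/2⌋ = 49
= RGB(128, 169, 49)


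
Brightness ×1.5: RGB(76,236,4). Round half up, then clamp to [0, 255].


Multiply each channel by 1.5, round half up, clamp to [0, 255]
R: 76×1.5 = 114
G: 236×1.5 = 354 → clamp → 255
B: 4×1.5 = 6
= RGB(114, 255, 6)


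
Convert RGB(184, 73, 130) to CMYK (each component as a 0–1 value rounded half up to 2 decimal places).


R'=184/255≈0.7216, G'=73/255≈0.2863, B'=130/255≈0.5098
K = 1 - max(R',G',B') = 1 - 184/255 = 71/255 = 0.27843… → 0.28
(1-R'-K)/(1-K) simplifies to (max-R)/max with max = 184:
C = (184-184)/184 = 0/184 = 0 → 0.00
M = (184-73)/184 = 111/184 = 0.60326… → 0.60
Y = (184-130)/184 = 54/184 = 0.29347… → 0.29
= CMYK(0.00, 0.60, 0.29, 0.28)


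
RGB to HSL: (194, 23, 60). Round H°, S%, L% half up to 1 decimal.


Normalize: R'=194/255≈0.7608, G'=23/255≈0.0902, B'=60/255≈0.2353
Max=194/255, Min=23/255, Δ=Max-Min=171/255
L = (Max+Min)/2 = (194+23)/510 = 217/510 = 0.42549… → L = 42.5%
L ≤ 0.5 → S = Δ/(Max+Min) = 171/(194+23) = 171/217 = 0.78801… → S = 78.8%
(the 1/255 factors cancel in S and H, so raw channel differences can be used)
Max is R' → H = 60 × (((G-B)/Δ) mod 6) = 60 × (((23-60)/171) mod 6)
  (-37)/171 = -0.2163…; negative, so add 6 → 5.7836…
  H = 60 × 5.7836… = 347.017…° → H = 347.0°
= HSL(347.0°, 78.8%, 42.5%)


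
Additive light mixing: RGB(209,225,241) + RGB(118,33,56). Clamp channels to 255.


Additive: each channel = min(255, C₁+C₂)
R: 209+118 = 327 → 255
G: 225+33 = 258 → 255
B: 241+56 = 297 → 255
= RGB(255, 255, 255)


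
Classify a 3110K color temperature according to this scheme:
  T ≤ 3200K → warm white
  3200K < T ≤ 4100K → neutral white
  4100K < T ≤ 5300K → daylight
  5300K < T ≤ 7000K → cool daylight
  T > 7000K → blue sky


Temperature: 3110K
3110K ≤ 3200K → warm white
Classification: warm white


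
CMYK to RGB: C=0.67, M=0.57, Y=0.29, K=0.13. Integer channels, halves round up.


R = 255 × (1-C) × (1-K) = 255 × 0.33 × 0.87 = 73.2105 → 73
G = 255 × (1-M) × (1-K) = 255 × 0.43 × 0.87 = 95.3955 → 95
B = 255 × (1-Y) × (1-K) = 255 × 0.71 × 0.87 = 157.5135 → 158
= RGB(73, 95, 158)


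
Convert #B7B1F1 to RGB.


B7 → 183 (R)
B1 → 177 (G)
F1 → 241 (B)
= RGB(183, 177, 241)


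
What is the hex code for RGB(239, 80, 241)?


R = 239 → EF (hex)
G = 80 → 50 (hex)
B = 241 → F1 (hex)
Hex = #EF50F1


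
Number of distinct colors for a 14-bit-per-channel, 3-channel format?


Total bits = 14 bits/channel × 3 channels = 42 bits
Distinct colors = 2^42
= 4,398,046,511,104 colors


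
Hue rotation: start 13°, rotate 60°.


New hue = (H + rotation) mod 360
New hue = (13 + 60) mod 360
= 73 mod 360
= 73°


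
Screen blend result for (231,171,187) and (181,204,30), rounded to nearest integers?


Screen: C = 255 - (255-A)×(255-B)/255, rounded to nearest integer
R: 255 - (255-231)×(255-181)/255 = 255 - 1776/255 ≈ 255 - 6.965 = 248.035 → 248
G: 255 - (255-171)×(255-204)/255 = 255 - 4284/255 ≈ 255 - 16.800 = 238.200 → 238
B: 255 - (255-187)×(255-30)/255 = 255 - 15300/255 ≈ 255 - 60.000 = 195.000 → 195
= RGB(248, 238, 195)


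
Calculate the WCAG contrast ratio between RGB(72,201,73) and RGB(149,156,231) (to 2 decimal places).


Linearize each sRGB channel c=v/255: c/12.92 if c ≤ 0.04045 else ((c+0.055)/1.055)^2.4
L = 0.2126×R_lin + 0.7152×G_lin + 0.0722×B_lin
Color 1 (72,201,73):
  R=72: 72/255≈0.2824 > 0.04045 → ((0.2824+0.055)/1.055)^2.4 ≈ 0.06480
  G=201: 201/255≈0.7882 > 0.04045 → ((0.7882+0.055)/1.055)^2.4 ≈ 0.58408
  B=73: 73/255≈0.2863 > 0.04045 → ((0.2863+0.055)/1.055)^2.4 ≈ 0.06663
  L1 = 0.2126×0.06480 + 0.7152×0.58408 + 0.0722×0.06663 ≈ 0.43632
Color 2 (149,156,231):
  R=149: 149/255≈0.5843 > 0.04045 → ((0.5843+0.055)/1.055)^2.4 ≈ 0.30054
  G=156: 156/255≈0.6118 > 0.04045 → ((0.6118+0.055)/1.055)^2.4 ≈ 0.33245
  B=231: 231/255≈0.9059 > 0.04045 → ((0.9059+0.055)/1.055)^2.4 ≈ 0.79910
  L2 = 0.2126×0.30054 + 0.7152×0.33245 + 0.0722×0.79910 ≈ 0.35936
Lighter = 0.43632, Darker = 0.35936
Ratio = (L_lighter + 0.05) / (L_darker + 0.05)
Ratio = (0.43632 + 0.05) / (0.35936 + 0.05) = 0.48632 / 0.40936 ≈ 1.1880
Ratio ≈ 1.19:1


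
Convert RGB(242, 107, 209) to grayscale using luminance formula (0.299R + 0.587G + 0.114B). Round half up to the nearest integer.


Gray = 0.299×R + 0.587×G + 0.114×B
Gray = 0.299×242 + 0.587×107 + 0.114×209
Gray = 72.358 + 62.809 + 23.826
Gray = 158.993 → round half up → 159
Gray = 159


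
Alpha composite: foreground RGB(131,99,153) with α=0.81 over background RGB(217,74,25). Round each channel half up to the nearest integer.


C = α×F + (1-α)×B, with 1-α = 0.19
R: 0.81×131 + 0.19×217 = 106.11 + 41.23 = 147.34 → 147
G: 0.81×99 + 0.19×74 = 80.19 + 14.06 = 94.25 → 94
B: 0.81×153 + 0.19×25 = 123.93 + 4.75 = 128.68 → 129
= RGB(147, 94, 129)


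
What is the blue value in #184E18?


Color: #184E18
R = 18 = 24
G = 4E = 78
B = 18 = 24
Blue = 24


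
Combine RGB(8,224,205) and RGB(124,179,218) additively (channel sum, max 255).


Additive: each channel = min(255, C₁+C₂)
R: 8+124 = 132 → 132
G: 224+179 = 403 → 255
B: 205+218 = 423 → 255
= RGB(132, 255, 255)


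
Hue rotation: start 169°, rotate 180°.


New hue = (H + rotation) mod 360
New hue = (169 + 180) mod 360
= 349 mod 360
= 349°


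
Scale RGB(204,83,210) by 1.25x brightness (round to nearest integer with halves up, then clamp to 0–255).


Multiply each channel by 1.25, round half up, clamp to [0, 255]
R: 204×1.25 = 255
G: 83×1.25 = 103.75 → round → 104
B: 210×1.25 = 262.5 → round → 263 → clamp → 255
= RGB(255, 104, 255)


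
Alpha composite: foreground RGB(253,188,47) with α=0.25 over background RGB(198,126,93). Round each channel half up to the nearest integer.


C = α×F + (1-α)×B, with 1-α = 0.75
R: 0.25×253 + 0.75×198 = 63.25 + 148.50 = 211.75 → 212
G: 0.25×188 + 0.75×126 = 47.00 + 94.50 = 141.50 → 142
B: 0.25×47 + 0.75×93 = 11.75 + 69.75 = 81.50 → 82
= RGB(212, 142, 82)


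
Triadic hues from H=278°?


Triadic: equally spaced at 120° intervals
H1 = 278°
H2 = (278 + 120) mod 360 = 38°
H3 = (278 + 240) mod 360 = 158°
Triadic = 278°, 38°, 158°


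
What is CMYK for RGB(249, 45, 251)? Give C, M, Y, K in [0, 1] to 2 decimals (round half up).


R'=249/255≈0.9765, G'=45/255≈0.1765, B'=251/255≈0.9843
K = 1 - max(R',G',B') = 1 - 251/255 = 4/255 = 0.01568… → 0.02
(1-R'-K)/(1-K) simplifies to (max-R)/max with max = 251:
C = (251-249)/251 = 2/251 = 0.00796… → 0.01
M = (251-45)/251 = 206/251 = 0.82071… → 0.82
Y = (251-251)/251 = 0/251 = 0 → 0.00
= CMYK(0.01, 0.82, 0.00, 0.02)


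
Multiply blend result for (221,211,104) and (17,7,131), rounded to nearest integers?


Multiply: C = A×B/255, rounded to nearest integer
R: 221×17/255 = 3757/255 ≈ 14.733 → 15
G: 211×7/255 = 1477/255 ≈ 5.792 → 6
B: 104×131/255 = 13624/255 ≈ 53.427 → 53
= RGB(15, 6, 53)


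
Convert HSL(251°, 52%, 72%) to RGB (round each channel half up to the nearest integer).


H=251°, S=0.52, L=0.72
C = (1-|2L-1|)×S = (1-|0.44|)×0.52 = 0.2912
H' = H/60 = 251/60 ≈ 4.1833; X = C×(1-|H' mod 2 - 1|) ≈ 0.0534
m = L - C/2 = 0.72 - 0.1456 = 0.5744
Sector ⌊H'⌋ = 4 → (R',G',B') = (≈0.0534, 0.0, 0.2912)
RGB = ((R'+m)×255, (G'+m)×255, (B'+m)×255) = (160.0856, 146.472, 220.728)
Round half up → RGB(160, 146, 221)


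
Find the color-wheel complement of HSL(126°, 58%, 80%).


Complement = opposite side of color wheel = hue + 180°
H' = (126 + 180) mod 360 = 306°
S and L unchanged.
= HSL(306°, 58%, 80%)


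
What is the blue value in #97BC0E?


Color: #97BC0E
R = 97 = 151
G = BC = 188
B = 0E = 14
Blue = 14


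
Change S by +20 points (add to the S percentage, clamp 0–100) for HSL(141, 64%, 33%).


Original S = 64%
Adjustment = +20 percentage points
New S = 64 + (20) = 84
Clamp to [0, 100] → 84
= HSL(141°, 84%, 33%)


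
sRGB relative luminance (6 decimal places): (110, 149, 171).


Linearize each channel (sRGB transfer function): c = v/255; c_lin = c/12.92 if c ≤ 0.04045, else ((c+0.055)/1.055)^2.4
  R: 110/255 ≈ 0.431373 > 0.04045 → ((0.431373+0.055)/1.055)^2.4 ≈ 0.155926
  G: 149/255 ≈ 0.584314 > 0.04045 → ((0.584314+0.055)/1.055)^2.4 ≈ 0.300544
  B: 171/255 ≈ 0.670588 > 0.04045 → ((0.670588+0.055)/1.055)^2.4 ≈ 0.407240
R_lin = 0.155926, G_lin = 0.300544, B_lin = 0.407240
L = 0.2126×R + 0.7152×G + 0.0722×B
L = 0.2126×0.155926 + 0.7152×0.300544 + 0.0722×0.407240
L ≈ 0.277502
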